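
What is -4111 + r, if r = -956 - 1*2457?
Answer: -7524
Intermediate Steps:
r = -3413 (r = -956 - 2457 = -3413)
-4111 + r = -4111 - 3413 = -7524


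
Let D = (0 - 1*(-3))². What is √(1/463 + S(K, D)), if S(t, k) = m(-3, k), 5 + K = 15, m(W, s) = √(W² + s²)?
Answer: √(463 + 643107*√10)/463 ≈ 3.0804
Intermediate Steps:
K = 10 (K = -5 + 15 = 10)
D = 9 (D = (0 + 3)² = 3² = 9)
S(t, k) = √(9 + k²) (S(t, k) = √((-3)² + k²) = √(9 + k²))
√(1/463 + S(K, D)) = √(1/463 + √(9 + 9²)) = √(1/463 + √(9 + 81)) = √(1/463 + √90) = √(1/463 + 3*√10)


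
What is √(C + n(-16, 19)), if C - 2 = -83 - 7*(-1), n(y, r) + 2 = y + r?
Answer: I*√73 ≈ 8.544*I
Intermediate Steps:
n(y, r) = -2 + r + y (n(y, r) = -2 + (y + r) = -2 + (r + y) = -2 + r + y)
C = -74 (C = 2 + (-83 - 7*(-1)) = 2 + (-83 + 7) = 2 - 76 = -74)
√(C + n(-16, 19)) = √(-74 + (-2 + 19 - 16)) = √(-74 + 1) = √(-73) = I*√73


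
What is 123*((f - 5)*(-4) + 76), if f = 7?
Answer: 8364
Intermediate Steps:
123*((f - 5)*(-4) + 76) = 123*((7 - 5)*(-4) + 76) = 123*(2*(-4) + 76) = 123*(-8 + 76) = 123*68 = 8364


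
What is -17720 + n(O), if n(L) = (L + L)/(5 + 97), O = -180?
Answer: -301300/17 ≈ -17724.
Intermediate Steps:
n(L) = L/51 (n(L) = (2*L)/102 = (2*L)*(1/102) = L/51)
-17720 + n(O) = -17720 + (1/51)*(-180) = -17720 - 60/17 = -301300/17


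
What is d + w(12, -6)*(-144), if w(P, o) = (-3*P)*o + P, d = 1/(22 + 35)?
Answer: -1871423/57 ≈ -32832.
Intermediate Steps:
d = 1/57 ≈ 0.017544
w(P, o) = P - 3*P*o (w(P, o) = -3*P*o + P = P - 3*P*o)
d + w(12, -6)*(-144) = 1/57 + (12*(1 - 3*(-6)))*(-144) = 1/57 + (12*(1 + 18))*(-144) = 1/57 + (12*19)*(-144) = 1/57 + 228*(-144) = 1/57 - 32832 = -1871423/57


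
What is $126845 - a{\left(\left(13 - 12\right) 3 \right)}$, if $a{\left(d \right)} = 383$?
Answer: $126462$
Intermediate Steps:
$126845 - a{\left(\left(13 - 12\right) 3 \right)} = 126845 - 383 = 126462$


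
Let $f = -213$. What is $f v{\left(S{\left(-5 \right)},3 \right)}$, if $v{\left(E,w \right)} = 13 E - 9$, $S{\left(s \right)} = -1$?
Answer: $4686$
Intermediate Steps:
$v{\left(E,w \right)} = -9 + 13 E$
$f v{\left(S{\left(-5 \right)},3 \right)} = - 213 \left(-9 + 13 \left(-1\right)\right) = - 213 \left(-9 - 13\right) = \left(-213\right) \left(-22\right) = 4686$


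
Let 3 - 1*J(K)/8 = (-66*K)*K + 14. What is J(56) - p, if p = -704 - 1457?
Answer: 1657881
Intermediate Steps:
J(K) = -88 + 528*K**2 (J(K) = 24 - 8*((-66*K)*K + 14) = 24 - 8*(-66*K**2 + 14) = 24 - 8*(14 - 66*K**2) = 24 + (-112 + 528*K**2) = -88 + 528*K**2)
p = -2161
J(56) - p = (-88 + 528*56**2) - 1*(-2161) = (-88 + 528*3136) + 2161 = (-88 + 1655808) + 2161 = 1655720 + 2161 = 1657881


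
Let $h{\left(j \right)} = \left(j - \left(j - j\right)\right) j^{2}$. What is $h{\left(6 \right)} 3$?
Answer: $648$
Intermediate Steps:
$h{\left(j \right)} = j^{3}$ ($h{\left(j \right)} = \left(j - 0\right) j^{2} = \left(j + 0\right) j^{2} = j j^{2} = j^{3}$)
$h{\left(6 \right)} 3 = 6^{3} \cdot 3 = 216 \cdot 3 = 648$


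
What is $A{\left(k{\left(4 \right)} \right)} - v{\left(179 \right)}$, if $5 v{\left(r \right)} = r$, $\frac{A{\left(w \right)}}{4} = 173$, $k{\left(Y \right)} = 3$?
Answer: $\frac{3281}{5} \approx 656.2$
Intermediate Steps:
$A{\left(w \right)} = 692$ ($A{\left(w \right)} = 4 \cdot 173 = 692$)
$v{\left(r \right)} = \frac{r}{5}$
$A{\left(k{\left(4 \right)} \right)} - v{\left(179 \right)} = 692 - \frac{1}{5} \cdot 179 = 692 - \frac{179}{5} = \frac{3281}{5}$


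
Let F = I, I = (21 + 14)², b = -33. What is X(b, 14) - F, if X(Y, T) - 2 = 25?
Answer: -1198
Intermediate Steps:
I = 1225 (I = 35² = 1225)
F = 1225
X(Y, T) = 27 (X(Y, T) = 2 + 25 = 27)
X(b, 14) - F = 27 - 1*1225 = 27 - 1225 = -1198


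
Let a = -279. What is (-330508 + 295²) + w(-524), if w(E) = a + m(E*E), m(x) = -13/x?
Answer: -66931194925/274576 ≈ -2.4376e+5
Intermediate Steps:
w(E) = -279 - 13/E²
(-330508 + 295²) + w(-524) = (-330508 + 295²) + (-279 - 13/(-524)²) = (-330508 + 87025) + (-279 - 13*1/274576) = -243483 + (-279 - 13/274576) = -243483 - 76606717/274576 = -66931194925/274576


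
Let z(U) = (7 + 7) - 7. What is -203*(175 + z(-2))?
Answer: -36946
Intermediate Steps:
z(U) = 7 (z(U) = 14 - 7 = 7)
-203*(175 + z(-2)) = -203*(175 + 7) = -203*182 = -36946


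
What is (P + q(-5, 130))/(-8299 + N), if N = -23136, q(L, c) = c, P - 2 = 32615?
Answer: -32747/31435 ≈ -1.0417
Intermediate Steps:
P = 32617 (P = 2 + 32615 = 32617)
(P + q(-5, 130))/(-8299 + N) = (32617 + 130)/(-8299 - 23136) = 32747/(-31435) = 32747*(-1/31435) = -32747/31435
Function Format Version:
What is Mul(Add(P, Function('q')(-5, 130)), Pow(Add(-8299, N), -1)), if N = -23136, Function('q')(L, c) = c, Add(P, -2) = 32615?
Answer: Rational(-32747, 31435) ≈ -1.0417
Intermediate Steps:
P = 32617 (P = Add(2, 32615) = 32617)
Mul(Add(P, Function('q')(-5, 130)), Pow(Add(-8299, N), -1)) = Mul(Add(32617, 130), Pow(Add(-8299, -23136), -1)) = Mul(32747, Pow(-31435, -1)) = Mul(32747, Rational(-1, 31435)) = Rational(-32747, 31435)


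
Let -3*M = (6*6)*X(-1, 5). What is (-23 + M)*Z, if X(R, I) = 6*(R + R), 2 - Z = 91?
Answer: -10769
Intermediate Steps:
Z = -89 (Z = 2 - 1*91 = 2 - 91 = -89)
X(R, I) = 12*R (X(R, I) = 6*(2*R) = 12*R)
M = 144 (M = -6*6*12*(-1)/3 = -12*(-12) = -⅓*(-432) = 144)
(-23 + M)*Z = (-23 + 144)*(-89) = 121*(-89) = -10769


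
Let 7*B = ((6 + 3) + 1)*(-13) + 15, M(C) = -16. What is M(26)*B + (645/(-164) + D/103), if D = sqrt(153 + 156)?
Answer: 297245/1148 + sqrt(309)/103 ≈ 259.09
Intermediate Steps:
D = sqrt(309) ≈ 17.578
B = -115/7 (B = (((6 + 3) + 1)*(-13) + 15)/7 = ((9 + 1)*(-13) + 15)/7 = (10*(-13) + 15)/7 = (-130 + 15)/7 = (1/7)*(-115) = -115/7 ≈ -16.429)
M(26)*B + (645/(-164) + D/103) = -16*(-115/7) + (645/(-164) + sqrt(309)/103) = 1840/7 + (645*(-1/164) + sqrt(309)*(1/103)) = 1840/7 + (-645/164 + sqrt(309)/103) = 297245/1148 + sqrt(309)/103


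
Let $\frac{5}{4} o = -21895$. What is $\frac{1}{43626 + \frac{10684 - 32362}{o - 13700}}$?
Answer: $\frac{15608}{680925447} \approx 2.2922 \cdot 10^{-5}$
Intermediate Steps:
$o = -17516$ ($o = \frac{4}{5} \left(-21895\right) = -17516$)
$\frac{1}{43626 + \frac{10684 - 32362}{o - 13700}} = \frac{1}{43626 + \frac{10684 - 32362}{-17516 - 13700}} = \frac{1}{43626 - \frac{21678}{-31216}} = \frac{1}{43626 - - \frac{10839}{15608}} = \frac{1}{43626 + \frac{10839}{15608}} = \frac{1}{\frac{680925447}{15608}} = \frac{15608}{680925447}$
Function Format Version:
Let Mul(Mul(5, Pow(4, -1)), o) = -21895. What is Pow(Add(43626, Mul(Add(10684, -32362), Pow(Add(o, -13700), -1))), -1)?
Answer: Rational(15608, 680925447) ≈ 2.2922e-5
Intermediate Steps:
o = -17516 (o = Mul(Rational(4, 5), -21895) = -17516)
Pow(Add(43626, Mul(Add(10684, -32362), Pow(Add(o, -13700), -1))), -1) = Pow(Add(43626, Mul(Add(10684, -32362), Pow(Add(-17516, -13700), -1))), -1) = Pow(Add(43626, Mul(-21678, Pow(-31216, -1))), -1) = Pow(Add(43626, Mul(-21678, Rational(-1, 31216))), -1) = Pow(Add(43626, Rational(10839, 15608)), -1) = Pow(Rational(680925447, 15608), -1) = Rational(15608, 680925447)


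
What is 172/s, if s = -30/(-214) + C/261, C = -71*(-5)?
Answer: 1200861/10475 ≈ 114.64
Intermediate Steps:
C = 355
s = 41900/27927 (s = -30/(-214) + 355/261 = -30*(-1/214) + 355*(1/261) = 15/107 + 355/261 = 41900/27927 ≈ 1.5003)
172/s = 172/(41900/27927) = 172*(27927/41900) = 1200861/10475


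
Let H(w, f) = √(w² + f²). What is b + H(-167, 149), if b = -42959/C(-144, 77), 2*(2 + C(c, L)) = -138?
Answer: 42959/71 + √50090 ≈ 828.86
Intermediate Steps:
C(c, L) = -71 (C(c, L) = -2 + (½)*(-138) = -2 - 69 = -71)
H(w, f) = √(f² + w²)
b = 42959/71 (b = -42959/(-71) = -42959*(-1/71) = 42959/71 ≈ 605.06)
b + H(-167, 149) = 42959/71 + √(149² + (-167)²) = 42959/71 + √(22201 + 27889) = 42959/71 + √50090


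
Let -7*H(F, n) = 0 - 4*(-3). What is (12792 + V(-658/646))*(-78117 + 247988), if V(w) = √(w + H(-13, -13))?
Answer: 2172989832 + 169871*I*√13970719/2261 ≈ 2.173e+9 + 2.8082e+5*I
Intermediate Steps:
H(F, n) = -12/7 (H(F, n) = -(0 - 4*(-3))/7 = -(0 + 12)/7 = -⅐*12 = -12/7)
V(w) = √(-12/7 + w) (V(w) = √(w - 12/7) = √(-12/7 + w))
(12792 + V(-658/646))*(-78117 + 247988) = (12792 + √(-84 + 49*(-658/646))/7)*(-78117 + 247988) = (12792 + √(-84 + 49*(-658*1/646))/7)*169871 = (12792 + √(-84 + 49*(-329/323))/7)*169871 = (12792 + √(-84 - 16121/323)/7)*169871 = (12792 + √(-43253/323)/7)*169871 = (12792 + (I*√13970719/323)/7)*169871 = (12792 + I*√13970719/2261)*169871 = 2172989832 + 169871*I*√13970719/2261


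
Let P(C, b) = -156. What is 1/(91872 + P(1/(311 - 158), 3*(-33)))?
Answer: 1/91716 ≈ 1.0903e-5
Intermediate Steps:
1/(91872 + P(1/(311 - 158), 3*(-33))) = 1/(91872 - 156) = 1/91716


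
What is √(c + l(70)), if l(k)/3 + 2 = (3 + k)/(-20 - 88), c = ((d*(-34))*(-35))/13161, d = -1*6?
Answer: I*√5937905401/26322 ≈ 2.9275*I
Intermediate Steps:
d = -6
c = -2380/4387 (c = (-6*(-34)*(-35))/13161 = (204*(-35))*(1/13161) = -7140*1/13161 = -2380/4387 ≈ -0.54251)
l(k) = -73/12 - k/36 (l(k) = -6 + 3*((3 + k)/(-20 - 88)) = -6 + 3*((3 + k)/(-108)) = -6 + 3*((3 + k)*(-1/108)) = -6 + 3*(-1/36 - k/108) = -6 + (-1/12 - k/36) = -73/12 - k/36)
√(c + l(70)) = √(-2380/4387 + (-73/12 - 1/36*70)) = √(-2380/4387 + (-73/12 - 35/18)) = √(-2380/4387 - 289/36) = √(-1353523/157932) = I*√5937905401/26322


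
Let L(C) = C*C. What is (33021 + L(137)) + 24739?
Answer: 76529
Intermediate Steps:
L(C) = C²
(33021 + L(137)) + 24739 = (33021 + 137²) + 24739 = (33021 + 18769) + 24739 = 51790 + 24739 = 76529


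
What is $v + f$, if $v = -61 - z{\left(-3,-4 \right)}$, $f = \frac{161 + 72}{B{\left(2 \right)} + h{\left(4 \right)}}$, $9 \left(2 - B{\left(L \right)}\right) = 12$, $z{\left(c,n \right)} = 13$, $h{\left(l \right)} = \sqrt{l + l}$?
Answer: $- \frac{3215}{34} + \frac{2097 \sqrt{2}}{34} \approx -7.3351$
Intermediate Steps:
$h{\left(l \right)} = \sqrt{2} \sqrt{l}$ ($h{\left(l \right)} = \sqrt{2 l} = \sqrt{2} \sqrt{l}$)
$B{\left(L \right)} = \frac{2}{3}$ ($B{\left(L \right)} = 2 - \frac{4}{3} = \frac{2}{3}$)
$f = \frac{233}{\frac{2}{3} + 2 \sqrt{2}}$ ($f = \frac{161 + 72}{\frac{2}{3} + \sqrt{2} \sqrt{4}} = \frac{233}{\frac{2}{3} + \sqrt{2} \cdot 2} = \frac{233}{\frac{2}{3} + 2 \sqrt{2}} \approx 66.665$)
$v = -74$ ($v = -61 - 13 = -74$)
$v + f = -74 - \left(\frac{699}{34} - \frac{2097 \sqrt{2}}{34}\right) = - \frac{3215}{34} + \frac{2097 \sqrt{2}}{34}$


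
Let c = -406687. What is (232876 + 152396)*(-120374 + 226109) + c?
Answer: 40736328233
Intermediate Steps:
(232876 + 152396)*(-120374 + 226109) + c = (232876 + 152396)*(-120374 + 226109) - 406687 = 385272*105735 - 406687 = 40736734920 - 406687 = 40736328233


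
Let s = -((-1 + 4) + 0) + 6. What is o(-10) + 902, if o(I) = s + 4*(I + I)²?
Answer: 2505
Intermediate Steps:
s = 3 (s = -(3 + 0) + 6 = -1*3 + 6 = -3 + 6 = 3)
o(I) = 3 + 16*I² (o(I) = 3 + 4*(I + I)² = 3 + 4*(2*I)² = 3 + 4*(4*I²) = 3 + 16*I²)
o(-10) + 902 = (3 + 16*(-10)²) + 902 = (3 + 16*100) + 902 = (3 + 1600) + 902 = 1603 + 902 = 2505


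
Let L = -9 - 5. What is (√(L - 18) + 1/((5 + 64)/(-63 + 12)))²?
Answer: (-17 + 92*I*√2)²/529 ≈ -31.454 - 8.3623*I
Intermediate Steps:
L = -14
(√(L - 18) + 1/((5 + 64)/(-63 + 12)))² = (√(-14 - 18) + 1/((5 + 64)/(-63 + 12)))² = (√(-32) + 1/(69/(-51)))² = (4*I*√2 + 1/(69*(-1/51)))² = (4*I*√2 + 1/(-23/17))² = (4*I*√2 - 17/23)² = (-17/23 + 4*I*√2)²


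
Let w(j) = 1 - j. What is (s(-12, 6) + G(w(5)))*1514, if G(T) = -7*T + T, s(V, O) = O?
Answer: 45420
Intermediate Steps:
G(T) = -6*T
(s(-12, 6) + G(w(5)))*1514 = (6 - 6*(1 - 1*5))*1514 = (6 - 6*(1 - 5))*1514 = (6 - 6*(-4))*1514 = (6 + 24)*1514 = 30*1514 = 45420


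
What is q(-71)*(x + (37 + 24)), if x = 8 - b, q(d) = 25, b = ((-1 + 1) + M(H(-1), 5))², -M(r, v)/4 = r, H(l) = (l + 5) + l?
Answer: -1875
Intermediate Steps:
H(l) = 5 + 2*l (H(l) = (5 + l) + l = 5 + 2*l)
M(r, v) = -4*r
b = 144 (b = ((-1 + 1) - 4*(5 + 2*(-1)))² = (0 - 4*(5 - 2))² = (0 - 4*3)² = (0 - 12)² = (-12)² = 144)
x = -136 (x = 8 - 1*144 = 8 - 144 = -136)
q(-71)*(x + (37 + 24)) = 25*(-136 + (37 + 24)) = 25*(-136 + 61) = 25*(-75) = -1875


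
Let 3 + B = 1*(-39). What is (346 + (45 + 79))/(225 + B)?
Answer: 470/183 ≈ 2.5683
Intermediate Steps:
B = -42 (B = -3 + 1*(-39) = -3 - 39 = -42)
(346 + (45 + 79))/(225 + B) = (346 + (45 + 79))/(225 - 42) = (346 + 124)/183 = 470*(1/183) = 470/183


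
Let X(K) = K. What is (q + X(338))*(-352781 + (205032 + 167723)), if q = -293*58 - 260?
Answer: -337880184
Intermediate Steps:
q = -17254 (q = -16994 - 260 = -17254)
(q + X(338))*(-352781 + (205032 + 167723)) = (-17254 + 338)*(-352781 + (205032 + 167723)) = -16916*(-352781 + 372755) = -16916*19974 = -337880184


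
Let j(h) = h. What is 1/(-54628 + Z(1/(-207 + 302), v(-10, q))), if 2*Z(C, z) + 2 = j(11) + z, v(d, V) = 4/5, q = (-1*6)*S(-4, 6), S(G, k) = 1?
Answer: -10/546231 ≈ -1.8307e-5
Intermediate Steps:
q = -6 (q = -1*6*1 = -6*1 = -6)
v(d, V) = 4/5 (v(d, V) = 4*(1/5) = 4/5)
Z(C, z) = 9/2 + z/2 (Z(C, z) = -1 + (11 + z)/2 = -1 + (11/2 + z/2) = 9/2 + z/2)
1/(-54628 + Z(1/(-207 + 302), v(-10, q))) = 1/(-54628 + (9/2 + (1/2)*(4/5))) = 1/(-54628 + (9/2 + 2/5)) = 1/(-54628 + 49/10) = 1/(-546231/10) = -10/546231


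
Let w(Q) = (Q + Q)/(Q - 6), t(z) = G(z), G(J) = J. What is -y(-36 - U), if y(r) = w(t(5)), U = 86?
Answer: 10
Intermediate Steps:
t(z) = z
w(Q) = 2*Q/(-6 + Q) (w(Q) = (2*Q)/(-6 + Q) = 2*Q/(-6 + Q))
y(r) = -10 (y(r) = 2*5/(-6 + 5) = 2*5/(-1) = 2*5*(-1) = -10)
-y(-36 - U) = -1*(-10) = 10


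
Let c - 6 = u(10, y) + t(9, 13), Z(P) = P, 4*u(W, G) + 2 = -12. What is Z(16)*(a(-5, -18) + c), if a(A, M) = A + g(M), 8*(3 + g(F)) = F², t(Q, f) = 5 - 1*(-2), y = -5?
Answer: 672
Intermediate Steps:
u(W, G) = -7/2 (u(W, G) = -½ + (¼)*(-12) = -½ - 3 = -7/2)
t(Q, f) = 7 (t(Q, f) = 5 + 2 = 7)
g(F) = -3 + F²/8
a(A, M) = -3 + A + M²/8 (a(A, M) = A + (-3 + M²/8) = -3 + A + M²/8)
c = 19/2 (c = 6 + (-7/2 + 7) = 6 + 7/2 = 19/2 ≈ 9.5000)
Z(16)*(a(-5, -18) + c) = 16*((-3 - 5 + (⅛)*(-18)²) + 19/2) = 16*((-3 - 5 + (⅛)*324) + 19/2) = 16*((-3 - 5 + 81/2) + 19/2) = 16*(65/2 + 19/2) = 16*42 = 672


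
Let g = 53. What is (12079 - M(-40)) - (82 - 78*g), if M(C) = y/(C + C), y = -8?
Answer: 161309/10 ≈ 16131.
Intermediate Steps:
M(C) = -4/C (M(C) = -8/(C + C) = -8/(2*C) = (1/(2*C))*(-8) = -4/C)
(12079 - M(-40)) - (82 - 78*g) = (12079 - (-4)/(-40)) - (82 - 78*53) = (12079 - (-4)*(-1)/40) - (82 - 4134) = (12079 - 1*⅒) - 1*(-4052) = (12079 - ⅒) + 4052 = 120789/10 + 4052 = 161309/10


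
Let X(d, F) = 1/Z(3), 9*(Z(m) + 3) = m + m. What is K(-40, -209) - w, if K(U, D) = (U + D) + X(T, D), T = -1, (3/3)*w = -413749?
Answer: 2894497/7 ≈ 4.1350e+5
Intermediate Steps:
Z(m) = -3 + 2*m/9 (Z(m) = -3 + (m + m)/9 = -3 + (2*m)/9 = -3 + 2*m/9)
w = -413749
X(d, F) = -3/7 (X(d, F) = 1/(-3 + (2/9)*3) = 1/(-3 + ⅔) = 1/(-7/3) = -3/7)
K(U, D) = -3/7 + D + U (K(U, D) = (U + D) - 3/7 = (D + U) - 3/7 = -3/7 + D + U)
K(-40, -209) - w = (-3/7 - 209 - 40) - 1*(-413749) = -1746/7 + 413749 = 2894497/7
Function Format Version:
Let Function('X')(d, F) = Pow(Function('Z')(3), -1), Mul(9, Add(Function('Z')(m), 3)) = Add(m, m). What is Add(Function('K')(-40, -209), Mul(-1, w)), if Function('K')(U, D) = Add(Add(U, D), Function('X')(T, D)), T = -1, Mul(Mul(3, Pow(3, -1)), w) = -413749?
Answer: Rational(2894497, 7) ≈ 4.1350e+5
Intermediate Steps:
Function('Z')(m) = Add(-3, Mul(Rational(2, 9), m)) (Function('Z')(m) = Add(-3, Mul(Rational(1, 9), Add(m, m))) = Add(-3, Mul(Rational(1, 9), Mul(2, m))) = Add(-3, Mul(Rational(2, 9), m)))
w = -413749
Function('X')(d, F) = Rational(-3, 7) (Function('X')(d, F) = Pow(Add(-3, Mul(Rational(2, 9), 3)), -1) = Pow(Add(-3, Rational(2, 3)), -1) = Pow(Rational(-7, 3), -1) = Rational(-3, 7))
Function('K')(U, D) = Add(Rational(-3, 7), D, U) (Function('K')(U, D) = Add(Add(U, D), Rational(-3, 7)) = Add(Add(D, U), Rational(-3, 7)) = Add(Rational(-3, 7), D, U))
Add(Function('K')(-40, -209), Mul(-1, w)) = Add(Add(Rational(-3, 7), -209, -40), Mul(-1, -413749)) = Add(Rational(-1746, 7), 413749) = Rational(2894497, 7)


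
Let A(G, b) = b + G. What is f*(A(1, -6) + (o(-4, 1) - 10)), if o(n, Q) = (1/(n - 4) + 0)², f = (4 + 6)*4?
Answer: -4795/8 ≈ -599.38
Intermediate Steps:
A(G, b) = G + b
f = 40 (f = 10*4 = 40)
o(n, Q) = (-4 + n)⁻² (o(n, Q) = (1/(-4 + n) + 0)² = (1/(-4 + n))² = (-4 + n)⁻²)
f*(A(1, -6) + (o(-4, 1) - 10)) = 40*((1 - 6) + ((-4 - 4)⁻² - 10)) = 40*(-5 + ((-8)⁻² - 10)) = 40*(-5 + (1/64 - 10)) = 40*(-5 - 639/64) = 40*(-959/64) = -4795/8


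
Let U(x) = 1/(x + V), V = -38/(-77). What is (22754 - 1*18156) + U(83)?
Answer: 29560619/6429 ≈ 4598.0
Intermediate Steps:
V = 38/77 (V = -38*(-1/77) = 38/77 ≈ 0.49351)
U(x) = 1/(38/77 + x) (U(x) = 1/(x + 38/77) = 1/(38/77 + x))
(22754 - 1*18156) + U(83) = (22754 - 1*18156) + 77/(38 + 77*83) = (22754 - 18156) + 77/(38 + 6391) = 4598 + 77/6429 = 29560619/6429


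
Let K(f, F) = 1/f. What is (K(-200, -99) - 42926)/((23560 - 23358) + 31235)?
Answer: -8585201/6287400 ≈ -1.3655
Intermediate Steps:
(K(-200, -99) - 42926)/((23560 - 23358) + 31235) = (1/(-200) - 42926)/((23560 - 23358) + 31235) = (-1/200 - 42926)/(202 + 31235) = -8585201/200/31437 = -8585201/200*1/31437 = -8585201/6287400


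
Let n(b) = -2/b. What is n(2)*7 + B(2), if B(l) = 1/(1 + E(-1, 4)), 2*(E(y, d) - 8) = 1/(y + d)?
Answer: -379/55 ≈ -6.8909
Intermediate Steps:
E(y, d) = 8 + 1/(2*(d + y)) (E(y, d) = 8 + 1/(2*(y + d)) = 8 + 1/(2*(d + y)))
B(l) = 6/55 (B(l) = 1/(1 + (1/2 + 8*4 + 8*(-1))/(4 - 1)) = 1/(1 + (1/2 + 32 - 8)/3) = 1/(1 + (1/3)*(49/2)) = 1/(1 + 49/6) = 1/(55/6) = 6/55)
n(2)*7 + B(2) = -2/2*7 + 6/55 = -2*1/2*7 + 6/55 = -1*7 + 6/55 = -7 + 6/55 = -379/55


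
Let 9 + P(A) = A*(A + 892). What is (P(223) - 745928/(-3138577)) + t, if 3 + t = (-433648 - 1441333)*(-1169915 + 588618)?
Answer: 3420801230333943158/3138577 ≈ 1.0899e+12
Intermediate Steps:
P(A) = -9 + A*(892 + A) (P(A) = -9 + A*(A + 892) = -9 + A*(892 + A))
t = 1089920830354 (t = -3 + (-433648 - 1441333)*(-1169915 + 588618) = -3 - 1874981*(-581297) = -3 + 1089920830357 = 1089920830354)
(P(223) - 745928/(-3138577)) + t = ((-9 + 223**2 + 892*223) - 745928/(-3138577)) + 1089920830354 = ((-9 + 49729 + 198916) - 745928*(-1/3138577)) + 1089920830354 = (248636 + 745928/3138577) + 1089920830354 = 780363976900/3138577 + 1089920830354 = 3420801230333943158/3138577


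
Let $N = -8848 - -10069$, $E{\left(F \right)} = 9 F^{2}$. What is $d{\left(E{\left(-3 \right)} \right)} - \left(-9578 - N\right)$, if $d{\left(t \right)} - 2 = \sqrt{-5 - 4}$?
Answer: $10801 + 3 i \approx 10801.0 + 3.0 i$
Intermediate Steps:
$d{\left(t \right)} = 2 + 3 i$ ($d{\left(t \right)} = 2 + \sqrt{-5 - 4} = 2 + \sqrt{-9} = 2 + 3 i$)
$N = 1221$ ($N = -8848 + 10069 = 1221$)
$d{\left(E{\left(-3 \right)} \right)} - \left(-9578 - N\right) = \left(2 + 3 i\right) - \left(-9578 - 1221\right) = \left(2 + 3 i\right) - -10799 = \left(2 + 3 i\right) + 10799 = 10801 + 3 i$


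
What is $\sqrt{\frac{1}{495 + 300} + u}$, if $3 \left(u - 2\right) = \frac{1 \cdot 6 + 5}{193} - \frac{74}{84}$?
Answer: $\frac{\sqrt{7967058877330}}{2148090} \approx 1.314$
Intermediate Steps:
$u = \frac{41957}{24318}$ ($u = 2 + \frac{\frac{1 \cdot 6 + 5}{193} - \frac{74}{84}}{3} = 2 + \frac{\left(6 + 5\right) \frac{1}{193} - \frac{37}{42}}{3} = 2 + \frac{11 \cdot \frac{1}{193} - \frac{37}{42}}{3} = 2 + \frac{\frac{11}{193} - \frac{37}{42}}{3} = 2 + \frac{1}{3} \left(- \frac{6679}{8106}\right) = 2 - \frac{6679}{24318} = \frac{41957}{24318} \approx 1.7253$)
$\sqrt{\frac{1}{495 + 300} + u} = \sqrt{\frac{1}{495 + 300} + \frac{41957}{24318}} = \sqrt{\frac{1}{795} + \frac{41957}{24318}} = \sqrt{\frac{11126711}{6444270}} = \frac{\sqrt{7967058877330}}{2148090}$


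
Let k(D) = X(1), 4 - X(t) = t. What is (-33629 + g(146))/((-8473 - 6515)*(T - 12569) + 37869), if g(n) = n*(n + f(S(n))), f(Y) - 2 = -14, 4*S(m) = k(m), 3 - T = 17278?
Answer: -14065/447339741 ≈ -3.1441e-5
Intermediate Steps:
X(t) = 4 - t
k(D) = 3 (k(D) = 4 - 1*1 = 4 - 1 = 3)
T = -17275 (T = 3 - 1*17278 = 3 - 17278 = -17275)
S(m) = ¾ (S(m) = (¼)*3 = ¾)
f(Y) = -12 (f(Y) = 2 - 14 = -12)
g(n) = n*(-12 + n) (g(n) = n*(n - 12) = n*(-12 + n))
(-33629 + g(146))/((-8473 - 6515)*(T - 12569) + 37869) = (-33629 + 146*(-12 + 146))/((-8473 - 6515)*(-17275 - 12569) + 37869) = (-33629 + 146*134)/(-14988*(-29844) + 37869) = (-33629 + 19564)/(447301872 + 37869) = -14065/447339741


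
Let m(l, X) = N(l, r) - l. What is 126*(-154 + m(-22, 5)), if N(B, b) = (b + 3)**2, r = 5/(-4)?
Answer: -129969/8 ≈ -16246.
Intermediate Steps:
r = -5/4 (r = 5*(-1/4) = -5/4 ≈ -1.2500)
N(B, b) = (3 + b)**2
m(l, X) = 49/16 - l (m(l, X) = (3 - 5/4)**2 - l = (7/4)**2 - l = 49/16 - l)
126*(-154 + m(-22, 5)) = 126*(-154 + (49/16 - 1*(-22))) = 126*(-154 + (49/16 + 22)) = 126*(-154 + 401/16) = 126*(-2063/16) = -129969/8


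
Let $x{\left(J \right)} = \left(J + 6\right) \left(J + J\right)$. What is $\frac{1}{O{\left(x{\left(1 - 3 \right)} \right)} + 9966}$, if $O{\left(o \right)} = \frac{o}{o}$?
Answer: $\frac{1}{9967} \approx 0.00010033$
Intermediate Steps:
$x{\left(J \right)} = 2 J \left(6 + J\right)$ ($x{\left(J \right)} = \left(6 + J\right) 2 J = 2 J \left(6 + J\right)$)
$O{\left(o \right)} = 1$
$\frac{1}{O{\left(x{\left(1 - 3 \right)} \right)} + 9966} = \frac{1}{1 + 9966} = \frac{1}{9967}$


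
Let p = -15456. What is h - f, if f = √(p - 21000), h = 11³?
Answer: 1331 - 14*I*√186 ≈ 1331.0 - 190.93*I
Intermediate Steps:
h = 1331
f = 14*I*√186 (f = √(-15456 - 21000) = √(-36456) = 14*I*√186 ≈ 190.93*I)
h - f = 1331 - 14*I*√186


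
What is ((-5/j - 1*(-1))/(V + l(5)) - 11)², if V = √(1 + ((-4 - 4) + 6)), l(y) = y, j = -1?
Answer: 16375/169 + 768*I/169 ≈ 96.893 + 4.5444*I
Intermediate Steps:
V = I (V = √(1 + (-8 + 6)) = √(1 - 2) = √(-1) = I ≈ 1.0*I)
((-5/j - 1*(-1))/(V + l(5)) - 11)² = ((-5/(-1) - 1*(-1))/(I + 5) - 11)² = ((-5*(-1) + 1)/(5 + I) - 11)² = ((5 + 1)*((5 - I)/26) - 11)² = (6*((5 - I)/26) - 11)² = (3*(5 - I)/13 - 11)² = (-11 + 3*(5 - I)/13)²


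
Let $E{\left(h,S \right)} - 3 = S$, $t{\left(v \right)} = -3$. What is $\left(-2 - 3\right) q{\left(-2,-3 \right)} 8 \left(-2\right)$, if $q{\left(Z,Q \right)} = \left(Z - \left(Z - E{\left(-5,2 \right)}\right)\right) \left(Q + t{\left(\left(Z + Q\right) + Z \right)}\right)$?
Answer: $-2400$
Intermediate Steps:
$E{\left(h,S \right)} = 3 + S$
$q{\left(Z,Q \right)} = -15 + 5 Q$ ($q{\left(Z,Q \right)} = \left(Z - \left(-5 + Z\right)\right) \left(Q - 3\right) = \left(Z - \left(-5 + Z\right)\right) \left(-3 + Q\right) = 5 \left(-3 + Q\right) = -15 + 5 Q$)
$\left(-2 - 3\right) q{\left(-2,-3 \right)} 8 \left(-2\right) = \left(-2 - 3\right) \left(-15 + 5 \left(-3\right)\right) 8 \left(-2\right) = - 5 \left(-15 - 15\right) \left(-16\right) = \left(-5\right) \left(-30\right) \left(-16\right) = 150 \left(-16\right) = -2400$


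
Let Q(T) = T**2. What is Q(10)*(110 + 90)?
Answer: 20000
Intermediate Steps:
Q(10)*(110 + 90) = 10**2*(110 + 90) = 100*200 = 20000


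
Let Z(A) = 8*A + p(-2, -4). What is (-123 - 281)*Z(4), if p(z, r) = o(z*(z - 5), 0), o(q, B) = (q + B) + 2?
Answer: -19392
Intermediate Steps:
o(q, B) = 2 + B + q (o(q, B) = (B + q) + 2 = 2 + B + q)
p(z, r) = 2 + z*(-5 + z) (p(z, r) = 2 + 0 + z*(z - 5) = 2 + 0 + z*(-5 + z) = 2 + z*(-5 + z))
Z(A) = 16 + 8*A (Z(A) = 8*A + (2 - 2*(-5 - 2)) = 8*A + (2 - 2*(-7)) = 8*A + (2 + 14) = 8*A + 16 = 16 + 8*A)
(-123 - 281)*Z(4) = (-123 - 281)*(16 + 8*4) = -404*(16 + 32) = -404*48 = -19392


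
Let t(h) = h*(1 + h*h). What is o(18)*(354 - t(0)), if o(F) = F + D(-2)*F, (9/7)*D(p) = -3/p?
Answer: 13806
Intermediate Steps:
D(p) = -7/(3*p) (D(p) = 7*(-3/p)/9 = -7/(3*p))
o(F) = 13*F/6 (o(F) = F + (-7/3/(-2))*F = F + (-7/3*(-½))*F = F + 7*F/6 = 13*F/6)
t(h) = h*(1 + h²)
o(18)*(354 - t(0)) = ((13/6)*18)*(354 - (0 + 0³)) = 39*(354 - (0 + 0)) = 39*(354 - 1*0) = 39*(354 + 0) = 39*354 = 13806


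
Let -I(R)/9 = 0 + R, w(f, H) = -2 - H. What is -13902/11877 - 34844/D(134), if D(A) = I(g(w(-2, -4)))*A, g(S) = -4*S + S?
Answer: -42869755/7161831 ≈ -5.9859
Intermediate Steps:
g(S) = -3*S
I(R) = -9*R (I(R) = -9*(0 + R) = -9*R)
D(A) = 54*A (D(A) = (-(-27)*(-2 - 1*(-4)))*A = (-(-27)*(-2 + 4))*A = (-(-27)*2)*A = (-9*(-6))*A = 54*A)
-13902/11877 - 34844/D(134) = -13902/11877 - 34844/(54*134) = -13902*1/11877 - 34844/7236 = -4634/3959 - 34844*1/7236 = -4634/3959 - 8711/1809 = -42869755/7161831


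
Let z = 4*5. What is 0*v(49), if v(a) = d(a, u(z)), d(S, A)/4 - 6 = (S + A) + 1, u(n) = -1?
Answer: 0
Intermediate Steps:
z = 20
d(S, A) = 28 + 4*A + 4*S (d(S, A) = 24 + 4*((S + A) + 1) = 24 + 4*((A + S) + 1) = 24 + 4*(1 + A + S) = 24 + (4 + 4*A + 4*S) = 28 + 4*A + 4*S)
v(a) = 24 + 4*a (v(a) = 28 + 4*(-1) + 4*a = 28 - 4 + 4*a = 24 + 4*a)
0*v(49) = 0*(24 + 4*49) = 0*(24 + 196) = 0*220 = 0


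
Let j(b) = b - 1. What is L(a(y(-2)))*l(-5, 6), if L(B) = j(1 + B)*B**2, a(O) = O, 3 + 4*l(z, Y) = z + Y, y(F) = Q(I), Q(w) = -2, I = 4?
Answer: 4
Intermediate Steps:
y(F) = -2
l(z, Y) = -3/4 + Y/4 + z/4 (l(z, Y) = -3/4 + (z + Y)/4 = -3/4 + (Y + z)/4 = -3/4 + (Y/4 + z/4) = -3/4 + Y/4 + z/4)
j(b) = -1 + b
L(B) = B**3 (L(B) = (-1 + (1 + B))*B**2 = B*B**2 = B**3)
L(a(y(-2)))*l(-5, 6) = (-2)**3*(-3/4 + (1/4)*6 + (1/4)*(-5)) = -8*(-3/4 + 3/2 - 5/4) = -8*(-1/2) = 4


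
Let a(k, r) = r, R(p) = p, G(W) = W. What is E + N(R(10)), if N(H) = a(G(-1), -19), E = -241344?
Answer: -241363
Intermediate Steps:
N(H) = -19
E + N(R(10)) = -241344 - 19 = -241363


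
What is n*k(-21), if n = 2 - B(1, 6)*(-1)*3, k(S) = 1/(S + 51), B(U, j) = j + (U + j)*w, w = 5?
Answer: 25/6 ≈ 4.1667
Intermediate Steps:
B(U, j) = 5*U + 6*j (B(U, j) = j + (U + j)*5 = j + (5*U + 5*j) = 5*U + 6*j)
k(S) = 1/(51 + S)
n = 125 (n = 2 - (5*1 + 6*6)*(-1)*3 = 2 - (5 + 36)*(-1)*3 = 2 - 41*(-1)*3 = 2 - (-41)*3 = 2 - 1*(-123) = 2 + 123 = 125)
n*k(-21) = 125/(51 - 21) = 125/30 = 125*(1/30) = 25/6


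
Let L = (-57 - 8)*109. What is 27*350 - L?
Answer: 16535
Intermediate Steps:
L = -7085 (L = -65*109 = -7085)
27*350 - L = 27*350 - 1*(-7085) = 9450 + 7085 = 16535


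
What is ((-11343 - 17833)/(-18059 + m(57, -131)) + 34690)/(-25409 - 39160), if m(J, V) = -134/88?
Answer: -27568143214/51310595247 ≈ -0.53728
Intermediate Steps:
m(J, V) = -67/44 (m(J, V) = -134*1/88 = -67/44)
((-11343 - 17833)/(-18059 + m(57, -131)) + 34690)/(-25409 - 39160) = ((-11343 - 17833)/(-18059 - 67/44) + 34690)/(-25409 - 39160) = (-29176/(-794663/44) + 34690)/(-64569) = (-29176*(-44/794663) + 34690)*(-1/64569) = (1283744/794663 + 34690)*(-1/64569) = (27568143214/794663)*(-1/64569) = -27568143214/51310595247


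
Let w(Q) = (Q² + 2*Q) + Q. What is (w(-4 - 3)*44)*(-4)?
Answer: -4928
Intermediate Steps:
w(Q) = Q² + 3*Q
(w(-4 - 3)*44)*(-4) = (((-4 - 3)*(3 + (-4 - 3)))*44)*(-4) = (-7*(3 - 7)*44)*(-4) = (-7*(-4)*44)*(-4) = (28*44)*(-4) = 1232*(-4) = -4928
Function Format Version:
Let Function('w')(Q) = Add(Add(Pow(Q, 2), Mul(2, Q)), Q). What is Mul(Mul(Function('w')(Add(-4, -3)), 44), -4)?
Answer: -4928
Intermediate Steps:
Function('w')(Q) = Add(Pow(Q, 2), Mul(3, Q))
Mul(Mul(Function('w')(Add(-4, -3)), 44), -4) = Mul(Mul(Mul(Add(-4, -3), Add(3, Add(-4, -3))), 44), -4) = Mul(Mul(Mul(-7, Add(3, -7)), 44), -4) = Mul(Mul(Mul(-7, -4), 44), -4) = Mul(Mul(28, 44), -4) = Mul(1232, -4) = -4928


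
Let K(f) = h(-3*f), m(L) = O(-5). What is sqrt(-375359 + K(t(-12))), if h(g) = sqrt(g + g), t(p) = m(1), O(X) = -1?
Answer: sqrt(-375359 + sqrt(6)) ≈ 612.66*I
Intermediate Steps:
m(L) = -1
t(p) = -1
h(g) = sqrt(2)*sqrt(g) (h(g) = sqrt(2*g) = sqrt(2)*sqrt(g))
K(f) = sqrt(6)*sqrt(-f) (K(f) = sqrt(2)*sqrt(-3*f) = sqrt(2)*(sqrt(3)*sqrt(-f)) = sqrt(6)*sqrt(-f))
sqrt(-375359 + K(t(-12))) = sqrt(-375359 + sqrt(6)*sqrt(-1*(-1))) = sqrt(-375359 + sqrt(6)*sqrt(1)) = sqrt(-375359 + sqrt(6)*1) = sqrt(-375359 + sqrt(6))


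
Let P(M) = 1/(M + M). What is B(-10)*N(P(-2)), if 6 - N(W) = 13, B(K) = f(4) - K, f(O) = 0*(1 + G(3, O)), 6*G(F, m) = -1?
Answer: -70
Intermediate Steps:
G(F, m) = -⅙ (G(F, m) = (⅙)*(-1) = -⅙)
P(M) = 1/(2*M)
f(O) = 0 (f(O) = 0*(1 - ⅙) = 0*(⅚) = 0)
B(K) = -K (B(K) = 0 - K = -K)
N(W) = -7 (N(W) = 6 - 1*13 = 6 - 13 = -7)
B(-10)*N(P(-2)) = -1*(-10)*(-7) = 10*(-7) = -70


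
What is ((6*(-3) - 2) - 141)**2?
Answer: 25921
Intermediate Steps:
((6*(-3) - 2) - 141)**2 = ((-18 - 2) - 141)**2 = (-20 - 141)**2 = (-161)**2 = 25921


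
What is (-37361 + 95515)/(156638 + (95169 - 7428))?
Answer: 58154/244379 ≈ 0.23797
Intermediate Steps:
(-37361 + 95515)/(156638 + (95169 - 7428)) = 58154/(156638 + 87741) = 58154/244379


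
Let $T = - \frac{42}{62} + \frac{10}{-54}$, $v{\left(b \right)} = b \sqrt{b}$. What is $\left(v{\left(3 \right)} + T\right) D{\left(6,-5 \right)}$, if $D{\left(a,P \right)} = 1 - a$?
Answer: $\frac{3610}{837} - 15 \sqrt{3} \approx -21.668$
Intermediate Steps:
$v{\left(b \right)} = b^{\frac{3}{2}}$
$T = - \frac{722}{837}$ ($T = \left(-42\right) \frac{1}{62} + 10 \left(- \frac{1}{54}\right) = - \frac{21}{31} - \frac{5}{27} = - \frac{722}{837} \approx -0.8626$)
$\left(v{\left(3 \right)} + T\right) D{\left(6,-5 \right)} = \left(3^{\frac{3}{2}} - \frac{722}{837}\right) \left(1 - 6\right) = \left(3 \sqrt{3} - \frac{722}{837}\right) \left(1 - 6\right) = \left(- \frac{722}{837} + 3 \sqrt{3}\right) \left(-5\right) = \frac{3610}{837} - 15 \sqrt{3}$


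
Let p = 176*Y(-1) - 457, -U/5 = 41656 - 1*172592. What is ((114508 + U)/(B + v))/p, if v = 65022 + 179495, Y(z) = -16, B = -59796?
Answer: -256396/201530611 ≈ -0.0012722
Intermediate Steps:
U = 654680 (U = -5*(41656 - 1*172592) = -5*(41656 - 172592) = -5*(-130936) = 654680)
v = 244517
p = -3273 (p = 176*(-16) - 457 = -2816 - 457 = -3273)
((114508 + U)/(B + v))/p = ((114508 + 654680)/(-59796 + 244517))/(-3273) = (769188/184721)*(-1/3273) = -256396/201530611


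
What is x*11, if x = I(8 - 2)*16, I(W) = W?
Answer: 1056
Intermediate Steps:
x = 96 (x = (8 - 2)*16 = 6*16 = 96)
x*11 = 96*11 = 1056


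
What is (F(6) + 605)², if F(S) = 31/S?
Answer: 13402921/36 ≈ 3.7230e+5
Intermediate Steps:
(F(6) + 605)² = (31/6 + 605)² = (3661/6)² = 13402921/36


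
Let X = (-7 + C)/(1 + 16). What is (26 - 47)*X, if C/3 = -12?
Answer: 903/17 ≈ 53.118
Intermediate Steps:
C = -36 (C = 3*(-12) = -36)
X = -43/17 (X = (-7 - 36)/(1 + 16) = -43/17 ≈ -2.5294)
(26 - 47)*X = (26 - 47)*(-43/17) = -21*(-43/17) = 903/17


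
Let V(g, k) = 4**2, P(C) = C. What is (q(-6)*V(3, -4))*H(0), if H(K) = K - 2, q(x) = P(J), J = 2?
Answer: -64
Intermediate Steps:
V(g, k) = 16
q(x) = 2
H(K) = -2 + K
(q(-6)*V(3, -4))*H(0) = (2*16)*(-2 + 0) = 32*(-2) = -64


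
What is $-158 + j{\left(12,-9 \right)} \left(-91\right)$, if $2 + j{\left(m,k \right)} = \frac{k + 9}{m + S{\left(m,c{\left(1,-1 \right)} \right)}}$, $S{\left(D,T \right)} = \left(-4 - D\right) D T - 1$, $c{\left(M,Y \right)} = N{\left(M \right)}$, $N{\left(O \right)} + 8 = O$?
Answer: $24$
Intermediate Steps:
$N{\left(O \right)} = -8 + O$
$c{\left(M,Y \right)} = -8 + M$
$S{\left(D,T \right)} = -1 + D T \left(-4 - D\right)$ ($S{\left(D,T \right)} = D \left(-4 - D\right) T - 1 = D T \left(-4 - D\right) - 1 = -1 + D T \left(-4 - D\right)$)
$j{\left(m,k \right)} = -2 + \frac{9 + k}{-1 + 7 m^{2} + 29 m}$ ($j{\left(m,k \right)} = -2 + \frac{k + 9}{m - \left(1 + \left(-8 + 1\right) m^{2} + 4 m \left(-8 + 1\right)\right)} = -2 + \frac{9 + k}{m - \left(1 - 7 m^{2} + 4 m \left(-7\right)\right)} = -2 + \frac{9 + k}{m + \left(-1 + 7 m^{2} + 28 m\right)} = -2 + \frac{9 + k}{-1 + 7 m^{2} + 29 m}$)
$-158 + j{\left(12,-9 \right)} \left(-91\right) = -158 + \frac{-11 - -9 + 14 \cdot 12^{2} + 58 \cdot 12}{1 - 348 - 7 \cdot 12^{2}} \left(-91\right) = -158 + \frac{-11 + 9 + 14 \cdot 144 + 696}{1 - 348 - 1008} \left(-91\right) = -158 + \frac{-11 + 9 + 2016 + 696}{1 - 348 - 1008} \left(-91\right) = -158 + \frac{1}{-1355} \cdot 2710 \left(-91\right) = -158 + \left(- \frac{1}{1355}\right) 2710 \left(-91\right) = -158 - -182 = -158 + 182 = 24$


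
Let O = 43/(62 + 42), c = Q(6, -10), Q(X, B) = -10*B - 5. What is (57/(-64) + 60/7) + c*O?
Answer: 273493/5824 ≈ 46.960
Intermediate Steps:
Q(X, B) = -5 - 10*B
c = 95 (c = -5 - 10*(-10) = -5 + 100 = 95)
O = 43/104 ≈ 0.41346
(57/(-64) + 60/7) + c*O = (57/(-64) + 60/7) + 95*(43/104) = (57*(-1/64) + 60*(1/7)) + 4085/104 = (-57/64 + 60/7) + 4085/104 = 3441/448 + 4085/104 = 273493/5824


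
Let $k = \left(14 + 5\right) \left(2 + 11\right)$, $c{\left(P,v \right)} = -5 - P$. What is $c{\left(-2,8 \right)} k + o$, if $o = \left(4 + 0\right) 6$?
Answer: $-717$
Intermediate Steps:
$k = 247$ ($k = 19 \cdot 13 = 247$)
$o = 24$ ($o = 4 \cdot 6 = 24$)
$c{\left(-2,8 \right)} k + o = \left(-5 - -2\right) 247 + 24 = \left(-5 + 2\right) 247 + 24 = \left(-3\right) 247 + 24 = -741 + 24 = -717$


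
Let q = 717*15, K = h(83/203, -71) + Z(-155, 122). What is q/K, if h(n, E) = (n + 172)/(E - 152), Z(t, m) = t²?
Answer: 486868095/1087552726 ≈ 0.44767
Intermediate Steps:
h(n, E) = (172 + n)/(-152 + E)
K = 1087552726/45269 (K = (172 + 83/203)/(-152 - 71) + (-155)² = (172 + 83*(1/203))/(-223) + 24025 = -(172 + 83/203)/223 + 24025 = -1/223*34999/203 + 24025 = -34999/45269 + 24025 = 1087552726/45269 ≈ 24024.)
q = 10755
q/K = 10755/(1087552726/45269) = 10755*(45269/1087552726) = 486868095/1087552726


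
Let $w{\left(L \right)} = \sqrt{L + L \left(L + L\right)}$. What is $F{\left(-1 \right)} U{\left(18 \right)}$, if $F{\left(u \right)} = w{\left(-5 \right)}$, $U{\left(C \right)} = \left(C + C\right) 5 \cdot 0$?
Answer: $0$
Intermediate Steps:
$U{\left(C \right)} = 0$ ($U{\left(C \right)} = 2 C 5 \cdot 0 = 10 C 0 = 0$)
$w{\left(L \right)} = \sqrt{L + 2 L^{2}}$ ($w{\left(L \right)} = \sqrt{L + L 2 L} = \sqrt{L + 2 L^{2}}$)
$F{\left(u \right)} = 3 \sqrt{5}$ ($F{\left(u \right)} = \sqrt{- 5 \left(1 + 2 \left(-5\right)\right)} = \sqrt{- 5 \left(1 - 10\right)} = \sqrt{\left(-5\right) \left(-9\right)} = \sqrt{45} = 3 \sqrt{5}$)
$F{\left(-1 \right)} U{\left(18 \right)} = 3 \sqrt{5} \cdot 0 = 0$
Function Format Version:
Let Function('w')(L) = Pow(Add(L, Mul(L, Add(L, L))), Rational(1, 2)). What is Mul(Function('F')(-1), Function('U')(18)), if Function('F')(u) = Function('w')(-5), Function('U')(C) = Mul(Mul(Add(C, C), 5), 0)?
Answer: 0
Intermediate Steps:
Function('U')(C) = 0 (Function('U')(C) = Mul(Mul(Mul(2, C), 5), 0) = Mul(Mul(10, C), 0) = 0)
Function('w')(L) = Pow(Add(L, Mul(2, Pow(L, 2))), Rational(1, 2)) (Function('w')(L) = Pow(Add(L, Mul(L, Mul(2, L))), Rational(1, 2)) = Pow(Add(L, Mul(2, Pow(L, 2))), Rational(1, 2)))
Function('F')(u) = Mul(3, Pow(5, Rational(1, 2))) (Function('F')(u) = Pow(Mul(-5, Add(1, Mul(2, -5))), Rational(1, 2)) = Pow(Mul(-5, Add(1, -10)), Rational(1, 2)) = Pow(Mul(-5, -9), Rational(1, 2)) = Pow(45, Rational(1, 2)) = Mul(3, Pow(5, Rational(1, 2))))
Mul(Function('F')(-1), Function('U')(18)) = Mul(Mul(3, Pow(5, Rational(1, 2))), 0) = 0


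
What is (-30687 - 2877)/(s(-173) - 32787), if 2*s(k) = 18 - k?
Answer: 67128/65383 ≈ 1.0267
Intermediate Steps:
s(k) = 9 - k/2 (s(k) = (18 - k)/2 = 9 - k/2)
(-30687 - 2877)/(s(-173) - 32787) = (-30687 - 2877)/((9 - 1/2*(-173)) - 32787) = -33564/((9 + 173/2) - 32787) = -33564/(191/2 - 32787) = -33564/(-65383/2) = -33564*(-2/65383) = 67128/65383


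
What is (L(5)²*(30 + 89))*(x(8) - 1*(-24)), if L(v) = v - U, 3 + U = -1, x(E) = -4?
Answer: 192780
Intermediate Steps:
U = -4 (U = -3 - 1 = -4)
L(v) = 4 + v (L(v) = v - 1*(-4) = v + 4 = 4 + v)
(L(5)²*(30 + 89))*(x(8) - 1*(-24)) = ((4 + 5)²*(30 + 89))*(-4 - 1*(-24)) = (9²*119)*(-4 + 24) = (81*119)*20 = 9639*20 = 192780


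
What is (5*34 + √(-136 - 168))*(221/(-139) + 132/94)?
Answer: -206210/6533 - 4852*I*√19/6533 ≈ -31.564 - 3.2373*I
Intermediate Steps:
(5*34 + √(-136 - 168))*(221/(-139) + 132/94) = (170 + √(-304))*(221*(-1/139) + 132*(1/94)) = (170 + 4*I*√19)*(-221/139 + 66/47) = (170 + 4*I*√19)*(-1213/6533) = -206210/6533 - 4852*I*√19/6533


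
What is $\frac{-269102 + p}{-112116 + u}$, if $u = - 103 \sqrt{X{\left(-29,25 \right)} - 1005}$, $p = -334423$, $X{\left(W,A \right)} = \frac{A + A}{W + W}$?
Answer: $\frac{981139729050}{182419695377} - \frac{62163075 i \sqrt{845930}}{364839390754} \approx 5.3785 - 0.15671 i$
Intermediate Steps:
$X{\left(W,A \right)} = \frac{A}{W}$ ($X{\left(W,A \right)} = \frac{2 A}{2 W} = 2 A \frac{1}{2 W} = \frac{A}{W}$)
$u = - \frac{103 i \sqrt{845930}}{29}$ ($u = - 103 \sqrt{\frac{25}{-29} - 1005} = - 103 \sqrt{25 \left(- \frac{1}{29}\right) - 1005} = - 103 \sqrt{- \frac{25}{29} - 1005} = - 103 \sqrt{- \frac{29170}{29}} = - 103 \frac{i \sqrt{845930}}{29} = - \frac{103 i \sqrt{845930}}{29} \approx - 3266.7 i$)
$\frac{-269102 + p}{-112116 + u} = \frac{-269102 - 334423}{-112116 - \frac{103 i \sqrt{845930}}{29}} = - \frac{603525}{-112116 - \frac{103 i \sqrt{845930}}{29}}$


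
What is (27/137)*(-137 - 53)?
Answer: -5130/137 ≈ -37.445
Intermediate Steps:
(27/137)*(-137 - 53) = (27*(1/137))*(-190) = (27/137)*(-190) = -5130/137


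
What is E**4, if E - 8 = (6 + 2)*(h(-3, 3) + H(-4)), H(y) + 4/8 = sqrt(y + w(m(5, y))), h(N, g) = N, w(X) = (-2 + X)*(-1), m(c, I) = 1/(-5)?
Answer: -2580224/25 - 546816*I*sqrt(5)/5 ≈ -1.0321e+5 - 2.4454e+5*I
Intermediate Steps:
m(c, I) = -1/5
w(X) = 2 - X
H(y) = -1/2 + sqrt(11/5 + y) (H(y) = -1/2 + sqrt(y + (2 - 1*(-1/5))) = -1/2 + sqrt(y + (2 + 1/5)) = -1/2 + sqrt(y + 11/5) = -1/2 + sqrt(11/5 + y))
E = -20 + 24*I*sqrt(5)/5 (E = 8 + (6 + 2)*(-3 + (-1/2 + sqrt(55 + 25*(-4))/5)) = 8 + 8*(-3 + (-1/2 + sqrt(55 - 100)/5)) = 8 + 8*(-3 + (-1/2 + sqrt(-45)/5)) = 8 + 8*(-3 + (-1/2 + (3*I*sqrt(5))/5)) = 8 + 8*(-3 + (-1/2 + 3*I*sqrt(5)/5)) = 8 + 8*(-7/2 + 3*I*sqrt(5)/5) = 8 + (-28 + 24*I*sqrt(5)/5) = -20 + 24*I*sqrt(5)/5 ≈ -20.0 + 10.733*I)
E**4 = (-20 + 24*I*sqrt(5)/5)**4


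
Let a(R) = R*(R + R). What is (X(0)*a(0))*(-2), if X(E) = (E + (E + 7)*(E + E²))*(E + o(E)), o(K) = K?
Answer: 0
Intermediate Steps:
a(R) = 2*R² (a(R) = R*(2*R) = 2*R²)
X(E) = 2*E*(E + (7 + E)*(E + E²)) (X(E) = (E + (E + 7)*(E + E²))*(E + E) = (E + (7 + E)*(E + E²))*(2*E) = 2*E*(E + (7 + E)*(E + E²)))
(X(0)*a(0))*(-2) = ((2*0²*(8 + 0² + 8*0))*(2*0²))*(-2) = ((2*0*(8 + 0 + 0))*(2*0))*(-2) = ((2*0*8)*0)*(-2) = (0*0)*(-2) = 0*(-2) = 0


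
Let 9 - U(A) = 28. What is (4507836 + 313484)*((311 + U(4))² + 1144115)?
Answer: 5927229560280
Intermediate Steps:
U(A) = -19 (U(A) = 9 - 1*28 = 9 - 28 = -19)
(4507836 + 313484)*((311 + U(4))² + 1144115) = (4507836 + 313484)*((311 - 19)² + 1144115) = 4821320*(292² + 1144115) = 4821320*(85264 + 1144115) = 4821320*1229379 = 5927229560280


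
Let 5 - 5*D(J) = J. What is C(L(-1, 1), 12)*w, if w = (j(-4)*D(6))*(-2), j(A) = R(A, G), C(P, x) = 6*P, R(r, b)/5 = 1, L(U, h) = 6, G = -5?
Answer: 72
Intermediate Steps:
R(r, b) = 5 (R(r, b) = 5*1 = 5)
j(A) = 5
D(J) = 1 - J/5
w = 2 (w = (5*(1 - ⅕*6))*(-2) = (5*(1 - 6/5))*(-2) = (5*(-⅕))*(-2) = -1*(-2) = 2)
C(L(-1, 1), 12)*w = (6*6)*2 = 36*2 = 72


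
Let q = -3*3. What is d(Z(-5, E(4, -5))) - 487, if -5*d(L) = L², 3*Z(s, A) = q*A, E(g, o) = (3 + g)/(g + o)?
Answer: -2876/5 ≈ -575.20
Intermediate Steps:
q = -9
E(g, o) = (3 + g)/(g + o)
Z(s, A) = -3*A (Z(s, A) = (-9*A)/3 = -3*A)
d(L) = -L²/5
d(Z(-5, E(4, -5))) - 487 = -9*(3 + 4)²/(4 - 5)²/5 - 487 = -(-3*7/(-1))²/5 - 487 = -(-(-3)*7)²/5 - 487 = -(-3*(-7))²/5 - 487 = -⅕*21² - 487 = -⅕*441 - 487 = -441/5 - 487 = -2876/5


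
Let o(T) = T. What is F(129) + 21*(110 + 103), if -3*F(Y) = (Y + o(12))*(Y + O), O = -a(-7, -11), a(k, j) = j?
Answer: -2107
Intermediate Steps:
O = 11 (O = -1*(-11) = 11)
F(Y) = -(11 + Y)*(12 + Y)/3 (F(Y) = -(Y + 12)*(Y + 11)/3 = -(12 + Y)*(11 + Y)/3 = -(11 + Y)*(12 + Y)/3)
F(129) + 21*(110 + 103) = (-44 - 23/3*129 - ⅓*129²) + 21*(110 + 103) = (-44 - 989 - ⅓*16641) + 21*213 = (-44 - 989 - 5547) + 4473 = -6580 + 4473 = -2107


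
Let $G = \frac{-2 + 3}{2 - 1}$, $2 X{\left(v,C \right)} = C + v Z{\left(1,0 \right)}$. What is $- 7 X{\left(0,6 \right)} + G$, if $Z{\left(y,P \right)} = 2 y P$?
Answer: $-20$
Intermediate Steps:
$Z{\left(y,P \right)} = 2 P y$
$X{\left(v,C \right)} = \frac{C}{2}$ ($X{\left(v,C \right)} = \frac{C + v 2 \cdot 0 \cdot 1}{2} = \frac{C + v 0}{2} = \frac{C + 0}{2} = \frac{C}{2}$)
$G = 1$ ($G = 1 \cdot 1^{-1} = 1 \cdot 1 = 1$)
$- 7 X{\left(0,6 \right)} + G = - 7 \cdot \frac{1}{2} \cdot 6 + 1 = \left(-7\right) 3 + 1 = -21 + 1 = -20$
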